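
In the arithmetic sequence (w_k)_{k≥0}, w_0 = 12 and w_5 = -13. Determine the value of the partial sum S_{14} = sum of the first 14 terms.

Common difference d = (-13 - 12) / (5 - 0) = -5.
w_k = 12 + (k - 0)·(-5).
w_{13} = -53; S = 14·(12 + (-53))/2 = -287.

-287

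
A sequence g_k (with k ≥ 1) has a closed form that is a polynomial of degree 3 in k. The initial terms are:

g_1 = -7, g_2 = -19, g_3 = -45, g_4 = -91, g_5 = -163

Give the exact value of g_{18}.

-6195

1st diffs: -12, -26, -46, -72.
2nd diffs: -14, -20, -26.
3rd diffs: -6, -6 (constant).
Newton forward-difference form: g_k = -7 + (-12)·C(k-1,1) + (-14)·C(k-1,2) + (-6)·C(k-1,3).
At k = 18: k-1 = 17, so g_{18} = -7 - 204 - 1904 - 4080 = -6195.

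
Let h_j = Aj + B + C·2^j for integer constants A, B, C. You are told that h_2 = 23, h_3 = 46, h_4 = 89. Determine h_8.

At j = 2, 3, 4: 2A + B + 4C = 23; 3A + B + 8C = 46; 4A + B + 16C = 89.
Subtracting the first from the second: A + 4C = 23.
Subtracting the second from the third: A + 8C = 43.
Solving: C = 5, A = 3, then B = -3.
Hence h_8 = 3·8 + (-3) + 5·256 = 1301.

1301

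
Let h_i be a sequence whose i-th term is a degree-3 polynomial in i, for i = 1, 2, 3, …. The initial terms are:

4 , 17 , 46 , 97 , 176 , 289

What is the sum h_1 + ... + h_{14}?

13069

1st diffs: 13, 29, 51, 79, 113.
2nd diffs: 16, 22, 28, 34.
3rd diffs: 6, 6, 6 (constant).
Newton forward-difference form: h_i = 4 + 13·C(i-1,1) + 16·C(i-1,2) + 6·C(i-1,3).
Continuing: …, 442, 641, 892, 1201, …, h_{14} = 3137.
Summing i = 1..14 (14 terms) gives 13069.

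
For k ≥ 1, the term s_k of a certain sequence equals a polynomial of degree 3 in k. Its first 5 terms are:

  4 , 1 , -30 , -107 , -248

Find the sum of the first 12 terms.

1st diffs: -3, -31, -77, -141.
2nd diffs: -28, -46, -64.
3rd diffs: -18, -18 (constant).
Newton forward-difference form: s_k = 4 + (-3)·C(k-1,1) + (-28)·C(k-1,2) + (-18)·C(k-1,3).
Continuing: …, -471, -794, -1235, -1812, …, s_{12} = -4539.
Summing k = 1..12 (12 terms) gives -15220.

-15220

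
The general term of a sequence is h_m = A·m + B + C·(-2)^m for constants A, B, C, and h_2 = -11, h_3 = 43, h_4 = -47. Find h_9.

2095

Write the equations: 2A + B + 4C = -11; 3A + B - 8C = 43; 4A + B + 16C = -47.
Subtracting the first from the second: A - 12C = 54.
Subtracting the second from the third: A + 24C = -90.
Solving: C = -4, A = 6, then B = -7.
Therefore h_9 = 54 + (-7) + (-4)·(-512) = 2095.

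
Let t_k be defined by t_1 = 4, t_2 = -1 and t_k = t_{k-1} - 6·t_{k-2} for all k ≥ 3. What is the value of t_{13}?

Applying the relation repeatedly:
t_3 = -25  t_4 = -19  t_5 = 131  …  t_{10} = 13301  t_{11} = 5891  t_{12} = -73915  t_{13} = -109261.

-109261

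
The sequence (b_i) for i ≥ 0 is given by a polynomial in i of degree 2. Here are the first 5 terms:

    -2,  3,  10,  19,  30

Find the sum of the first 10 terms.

1st diffs: 5, 7, 9, 11.
2nd diffs: 2, 2, 2 (constant).
Newton forward-difference form: b_i = -2 + 5·C(i,1) + 2·C(i,2).
Continuing: …, 43, 58, 75, 94, …, b_9 = 115.
Summing i = 0..9 (10 terms) gives 445.

445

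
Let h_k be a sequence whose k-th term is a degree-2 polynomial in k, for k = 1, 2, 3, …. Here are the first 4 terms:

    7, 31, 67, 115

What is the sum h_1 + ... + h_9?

1st diffs: 24, 36, 48.
2nd diffs: 12, 12 (constant).
So h_k = 6k^2 + 6k - 5.
Continuing: …, 175, 247, 331, 427, …, h_9 = 535.
Summing k = 1..9 (9 terms) gives 1935.

1935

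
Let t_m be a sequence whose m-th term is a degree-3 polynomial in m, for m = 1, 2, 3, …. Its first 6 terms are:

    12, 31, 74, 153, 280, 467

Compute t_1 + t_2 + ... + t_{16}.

37752

1st diffs: 19, 43, 79, 127, 187.
2nd diffs: 24, 36, 48, 60.
3rd diffs: 12, 12, 12 (constant).
Newton forward-difference form: t_m = 12 + 19·C(m-1,1) + 24·C(m-1,2) + 12·C(m-1,3).
Continuing: …, 726, 1069, 1508, 2055, …, t_{16} = 8277.
Summing m = 1..16 (16 terms) gives 37752.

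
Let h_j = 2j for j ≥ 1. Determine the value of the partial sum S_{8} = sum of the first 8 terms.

Over j = 1..8: Σj = 36.
Total = (2)·36 = 72.

72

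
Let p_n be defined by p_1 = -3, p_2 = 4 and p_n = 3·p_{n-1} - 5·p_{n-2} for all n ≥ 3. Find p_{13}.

Applying the relation repeatedly:
p_3 = 27, p_4 = 61, p_5 = 48, …, p_{10} = 5389, p_{11} = 18552, p_{12} = 28711, p_{13} = -6627.

-6627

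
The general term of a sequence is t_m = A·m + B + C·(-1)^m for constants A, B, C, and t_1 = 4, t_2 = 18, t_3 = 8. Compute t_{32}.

The three given values yield: A + B - C = 4; 2A + B + C = 18; 3A + B - C = 8.
Subtracting the first from the second: A + 2C = 14.
Subtracting the second from the third: A - 2C = -10.
Solving: C = 6, A = 2, then B = 8.
Hence t_{32} = 2·32 + 8 + 6·1 = 78.

78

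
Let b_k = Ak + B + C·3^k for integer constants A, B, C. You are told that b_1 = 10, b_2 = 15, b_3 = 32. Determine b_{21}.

10460353190

Plug in k = 1, 2, 3: A + B + 3C = 10; 2A + B + 9C = 15; 3A + B + 27C = 32.
Subtracting the first from the second: A + 6C = 5.
Subtracting the second from the third: A + 18C = 17.
Solving: C = 1, A = -1, then B = 8.
Therefore b_{21} = -21 + 8 + 1·10460353203 = 10460353190.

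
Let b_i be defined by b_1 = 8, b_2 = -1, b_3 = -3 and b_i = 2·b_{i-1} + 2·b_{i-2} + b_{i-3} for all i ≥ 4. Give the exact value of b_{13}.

Applying the relation repeatedly:
b_4 = 0, b_5 = -7, b_6 = -17, b_7 = -48, b_8 = -137, b_9 = -387, b_{10} = -1096, b_{11} = -3103, b_{12} = -8785, b_{13} = -24872.

-24872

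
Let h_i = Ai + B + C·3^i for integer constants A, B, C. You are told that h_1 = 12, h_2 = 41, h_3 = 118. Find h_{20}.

At i = 1, 2, 3: A + B + 3C = 12; 2A + B + 9C = 41; 3A + B + 27C = 118.
Subtracting the first from the second: A + 6C = 29.
Subtracting the second from the third: A + 18C = 77.
Solving: C = 4, A = 5, then B = -5.
Hence h_{20} = 5·20 + (-5) + 4·3486784401 = 13947137699.

13947137699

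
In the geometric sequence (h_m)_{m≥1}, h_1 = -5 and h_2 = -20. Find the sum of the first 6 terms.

Common ratio r = 4.
h_m = (-5)·4^(m-1).
S = (-5)·(4^6 - 1)/(4 - 1) = (-5)·(4096 - 1)/(3) = -6825.

-6825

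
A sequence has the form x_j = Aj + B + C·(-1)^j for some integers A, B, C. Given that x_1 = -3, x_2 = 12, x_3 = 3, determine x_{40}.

126

At j = 1, 2, 3: A + B - C = -3; 2A + B + C = 12; 3A + B - C = 3.
Subtracting the first from the second: A + 2C = 15.
Subtracting the second from the third: A - 2C = -9.
Solving: C = 6, A = 3, then B = 0.
Hence x_{40} = 3·40 + 0 + 6·1 = 126.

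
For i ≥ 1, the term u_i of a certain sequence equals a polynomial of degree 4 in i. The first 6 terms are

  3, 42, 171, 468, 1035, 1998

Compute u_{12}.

26172

1st diffs: 39, 129, 297, 567, 963.
2nd diffs: 90, 168, 270, 396.
3rd diffs: 78, 102, 126.
4th diffs: 24, 24 (constant).
Newton forward-difference form: u_i = 3 + 39·C(i-1,1) + 90·C(i-1,2) + 78·C(i-1,3) + 24·C(i-1,4).
At i = 12: i-1 = 11, so u_{12} = 3 + 429 + 4950 + 12870 + 7920 = 26172.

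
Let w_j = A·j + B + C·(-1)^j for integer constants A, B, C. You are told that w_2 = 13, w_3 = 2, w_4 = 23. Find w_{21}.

Write the equations: 2A + B + C = 13; 3A + B - C = 2; 4A + B + C = 23.
Subtracting the first from the second: A - 2C = -11.
Subtracting the second from the third: A + 2C = 21.
Solving: C = 8, A = 5, then B = -5.
Hence w_{21} = 5·21 + (-5) + 8·(-1) = 92.

92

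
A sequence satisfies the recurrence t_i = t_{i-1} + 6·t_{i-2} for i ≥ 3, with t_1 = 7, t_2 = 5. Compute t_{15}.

Iterate the recurrence:
t_3 = 47  t_4 = 77  t_5 = 359  …  t_{12} = 666605  t_{13} = 2032583  t_{14} = 6032213  t_{15} = 18227711.
(Characteristic roots are 3 and -2.)

18227711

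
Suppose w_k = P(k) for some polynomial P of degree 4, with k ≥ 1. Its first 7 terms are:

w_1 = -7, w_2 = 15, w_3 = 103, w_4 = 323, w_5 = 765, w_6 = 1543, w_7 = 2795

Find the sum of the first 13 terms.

98579

1st diffs: 22, 88, 220, 442, 778, 1252.
2nd diffs: 66, 132, 222, 336, 474.
3rd diffs: 66, 90, 114, 138.
4th diffs: 24, 24, 24 (constant).
Newton forward-difference form: w_k = -7 + 22·C(k-1,1) + 66·C(k-1,2) + 66·C(k-1,3) + 24·C(k-1,4).
Continuing: …, 4683, 7393, 11135, 16143, …, w_{13} = 31013.
Summing k = 1..13 (13 terms) gives 98579.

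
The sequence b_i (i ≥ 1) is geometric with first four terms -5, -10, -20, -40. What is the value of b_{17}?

Common ratio r = 2.
b_i = (-5)·2^(i-1).
b_{17} = (-5)·2^16 = -327680.

-327680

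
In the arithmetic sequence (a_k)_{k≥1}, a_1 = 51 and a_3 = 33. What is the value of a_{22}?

-138

Common difference d = (33 - 51) / (3 - 1) = -9.
a_k = 51 + (k - 1)·(-9).
a_{22} = 51 + 21·(-9) = -138.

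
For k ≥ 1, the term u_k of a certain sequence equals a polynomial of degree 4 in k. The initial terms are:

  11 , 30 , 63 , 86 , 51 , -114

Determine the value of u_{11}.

-7089

1st diffs: 19, 33, 23, -35, -165.
2nd diffs: 14, -10, -58, -130.
3rd diffs: -24, -48, -72.
4th diffs: -24, -24 (constant).
Newton forward-difference form: u_k = 11 + 19·C(k-1,1) + 14·C(k-1,2) + (-24)·C(k-1,3) + (-24)·C(k-1,4).
At k = 11: k-1 = 10, so u_{11} = 11 + 190 + 630 - 2880 - 5040 = -7089.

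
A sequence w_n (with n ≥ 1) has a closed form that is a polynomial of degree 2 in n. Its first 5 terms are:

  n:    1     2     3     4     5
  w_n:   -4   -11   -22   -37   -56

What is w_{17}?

1st diffs: -7, -11, -15, -19.
2nd diffs: -4, -4, -4 (constant).
Newton forward-difference form: w_n = -4 + (-7)·C(n-1,1) + (-4)·C(n-1,2).
At n = 17: n-1 = 16, so w_{17} = -4 - 112 - 480 = -596.

-596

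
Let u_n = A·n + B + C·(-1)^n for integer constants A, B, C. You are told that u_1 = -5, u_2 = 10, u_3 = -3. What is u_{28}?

The three given values yield: A + B - C = -5; 2A + B + C = 10; 3A + B - C = -3.
Subtracting the first from the second: A + 2C = 15.
Subtracting the second from the third: A - 2C = -13.
Solving: C = 7, A = 1, then B = 1.
Therefore u_{28} = 28 + 1 + 7·1 = 36.

36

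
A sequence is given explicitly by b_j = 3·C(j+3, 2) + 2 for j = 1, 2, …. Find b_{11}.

275

C(14, 2) = 91, so b_{11} = 275.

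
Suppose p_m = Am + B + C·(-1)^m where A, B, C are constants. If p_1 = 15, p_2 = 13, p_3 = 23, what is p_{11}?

At m = 1, 2, 3: A + B - C = 15; 2A + B + C = 13; 3A + B - C = 23.
Subtracting the first from the second: A + 2C = -2.
Subtracting the second from the third: A - 2C = 10.
Solving: C = -3, A = 4, then B = 8.
Hence p_{11} = 4·11 + 8 + (-3)·(-1) = 55.

55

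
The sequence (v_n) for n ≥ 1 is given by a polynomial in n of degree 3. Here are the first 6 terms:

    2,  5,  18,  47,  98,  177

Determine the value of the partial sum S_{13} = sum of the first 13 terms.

7410

1st diffs: 3, 13, 29, 51, 79.
2nd diffs: 10, 16, 22, 28.
3rd diffs: 6, 6, 6 (constant).
Newton forward-difference form: v_n = 2 + 3·C(n-1,1) + 10·C(n-1,2) + 6·C(n-1,3).
Continuing: …, 290, 443, 642, 893, …, v_{13} = 2018.
Summing n = 1..13 (13 terms) gives 7410.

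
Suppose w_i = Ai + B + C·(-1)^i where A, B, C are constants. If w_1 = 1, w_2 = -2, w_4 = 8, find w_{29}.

Write the equations: A + B - C = 1; 2A + B + C = -2; 4A + B + C = 8.
Subtracting the first from the second: A + 2C = -3.
Subtracting the second from the third: 2A = 10.
Solving: C = -4, A = 5, then B = -8.
Hence w_{29} = 5·29 + (-8) + (-4)·(-1) = 141.

141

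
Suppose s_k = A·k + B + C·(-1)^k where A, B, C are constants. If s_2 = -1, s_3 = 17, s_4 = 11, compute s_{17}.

At k = 2, 3, 4: 2A + B + C = -1; 3A + B - C = 17; 4A + B + C = 11.
Subtracting the first from the second: A - 2C = 18.
Subtracting the second from the third: A + 2C = -6.
Solving: C = -6, A = 6, then B = -7.
Therefore s_{17} = 102 + (-7) + (-6)·(-1) = 101.

101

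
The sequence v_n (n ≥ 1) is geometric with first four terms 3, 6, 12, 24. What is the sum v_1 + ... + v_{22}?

Common ratio r = 2.
v_n = 3·2^(n-1).
S = 3·(2^22 - 1)/(2 - 1) = 3·(4194304 - 1)/(1) = 12582909.

12582909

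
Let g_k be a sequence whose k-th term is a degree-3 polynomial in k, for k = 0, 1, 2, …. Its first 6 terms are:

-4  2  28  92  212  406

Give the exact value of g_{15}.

10376

1st diffs: 6, 26, 64, 120, 194.
2nd diffs: 20, 38, 56, 74.
3rd diffs: 18, 18, 18 (constant).
Newton forward-difference form: g_k = -4 + 6·C(k,1) + 20·C(k,2) + 18·C(k,3).
At k = 15: k = 15, so g_{15} = -4 + 90 + 2100 + 8190 = 10376.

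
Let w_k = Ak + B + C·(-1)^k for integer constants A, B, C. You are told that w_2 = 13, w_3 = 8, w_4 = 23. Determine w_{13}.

58

Plug in k = 2, 3, 4: 2A + B + C = 13; 3A + B - C = 8; 4A + B + C = 23.
Subtracting the first from the second: A - 2C = -5.
Subtracting the second from the third: A + 2C = 15.
Solving: C = 5, A = 5, then B = -2.
Therefore w_{13} = 65 + (-2) + 5·(-1) = 58.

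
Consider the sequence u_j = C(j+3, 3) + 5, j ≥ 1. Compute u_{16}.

C(19, 3) = 969, so u_{16} = 974.

974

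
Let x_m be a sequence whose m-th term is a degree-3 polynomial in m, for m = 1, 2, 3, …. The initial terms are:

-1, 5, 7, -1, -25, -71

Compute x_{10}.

-595

1st diffs: 6, 2, -8, -24, -46.
2nd diffs: -4, -10, -16, -22.
3rd diffs: -6, -6, -6 (constant).
Newton forward-difference form: x_m = -1 + 6·C(m-1,1) + (-4)·C(m-1,2) + (-6)·C(m-1,3).
At m = 10: m-1 = 9, so x_{10} = -1 + 54 - 144 - 504 = -595.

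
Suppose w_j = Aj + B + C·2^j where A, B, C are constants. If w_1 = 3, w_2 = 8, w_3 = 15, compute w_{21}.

At j = 1, 2, 3: A + B + 2C = 3; 2A + B + 4C = 8; 3A + B + 8C = 15.
Subtracting the first from the second: A + 2C = 5.
Subtracting the second from the third: A + 4C = 7.
Solving: C = 1, A = 3, then B = -2.
Hence w_{21} = 3·21 + (-2) + 1·2097152 = 2097213.

2097213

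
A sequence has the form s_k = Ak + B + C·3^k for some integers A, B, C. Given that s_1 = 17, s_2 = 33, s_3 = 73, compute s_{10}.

118145

Write the equations: A + B + 3C = 17; 2A + B + 9C = 33; 3A + B + 27C = 73.
Subtracting the first from the second: A + 6C = 16.
Subtracting the second from the third: A + 18C = 40.
Solving: C = 2, A = 4, then B = 7.
Therefore s_{10} = 40 + 7 + 2·59049 = 118145.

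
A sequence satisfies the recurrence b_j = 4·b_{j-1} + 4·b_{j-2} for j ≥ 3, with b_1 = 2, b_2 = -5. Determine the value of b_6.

b_3 = -12  b_4 = -68  b_5 = -320  b_6 = -1552.

-1552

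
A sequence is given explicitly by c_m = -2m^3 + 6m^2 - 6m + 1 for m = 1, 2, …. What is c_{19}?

-11665

c_{19} = -2·19^3 + 6·19^2 - 6·19 + 1 = -11665.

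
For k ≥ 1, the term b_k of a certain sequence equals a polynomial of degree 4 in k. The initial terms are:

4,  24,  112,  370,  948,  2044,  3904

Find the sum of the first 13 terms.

155766

1st diffs: 20, 88, 258, 578, 1096, 1860.
2nd diffs: 68, 170, 320, 518, 764.
3rd diffs: 102, 150, 198, 246.
4th diffs: 48, 48, 48 (constant).
Newton forward-difference form: b_k = 4 + 20·C(k-1,1) + 68·C(k-1,2) + 102·C(k-1,3) + 48·C(k-1,4).
Continuing: …, 6822, 11140, 17248, 25584, …, b_{13} = 50932.
Summing k = 1..13 (13 terms) gives 155766.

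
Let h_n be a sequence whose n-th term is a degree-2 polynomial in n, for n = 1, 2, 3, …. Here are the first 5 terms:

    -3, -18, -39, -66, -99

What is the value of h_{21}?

1st diffs: -15, -21, -27, -33.
2nd diffs: -6, -6, -6 (constant).
So h_n = -3n^2 - 6n + 6.
Evaluating at n = 21 gives h_{21} = -1443.

-1443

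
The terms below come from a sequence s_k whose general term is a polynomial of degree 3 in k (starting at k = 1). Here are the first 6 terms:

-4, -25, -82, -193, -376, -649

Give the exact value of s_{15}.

-10126

1st diffs: -21, -57, -111, -183, -273.
2nd diffs: -36, -54, -72, -90.
3rd diffs: -18, -18, -18 (constant).
So s_k = -3k^3 - 1.
Evaluating at k = 15 gives s_{15} = -10126.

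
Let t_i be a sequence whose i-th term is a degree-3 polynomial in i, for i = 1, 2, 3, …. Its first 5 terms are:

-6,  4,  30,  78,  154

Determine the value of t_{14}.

1st diffs: 10, 26, 48, 76.
2nd diffs: 16, 22, 28.
3rd diffs: 6, 6 (constant).
Newton forward-difference form: t_i = -6 + 10·C(i-1,1) + 16·C(i-1,2) + 6·C(i-1,3).
At i = 14: i-1 = 13, so t_{14} = -6 + 130 + 1248 + 1716 = 3088.

3088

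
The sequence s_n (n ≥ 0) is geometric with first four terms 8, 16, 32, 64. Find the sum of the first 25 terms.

Common ratio r = 2.
s_n = 8·2^(n-0).
S = 8·(2^25 - 1)/(2 - 1) = 8·(33554432 - 1)/(1) = 268435448.

268435448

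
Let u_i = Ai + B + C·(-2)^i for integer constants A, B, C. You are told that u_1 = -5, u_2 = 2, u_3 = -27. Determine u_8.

The three given values yield: A + B - 2C = -5; 2A + B + 4C = 2; 3A + B - 8C = -27.
Subtracting the first from the second: A + 6C = 7.
Subtracting the second from the third: A - 12C = -29.
Solving: C = 2, A = -5, then B = 4.
Therefore u_8 = -40 + 4 + 2·256 = 476.

476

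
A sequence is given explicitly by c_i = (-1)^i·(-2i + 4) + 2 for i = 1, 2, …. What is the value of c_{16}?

-26

(-1)^16 = 1; -2i + 4 at i=16 is -28; so c_{16} = -26.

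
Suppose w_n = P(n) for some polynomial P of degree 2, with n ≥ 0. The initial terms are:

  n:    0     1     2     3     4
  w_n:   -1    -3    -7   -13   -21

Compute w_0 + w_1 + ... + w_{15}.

1st diffs: -2, -4, -6, -8.
2nd diffs: -2, -2, -2 (constant).
Newton forward-difference form: w_n = -1 + (-2)·C(n,1) + (-2)·C(n,2).
Continuing: …, -31, -43, -57, -73, …, w_{15} = -241.
Summing n = 0..15 (16 terms) gives -1376.

-1376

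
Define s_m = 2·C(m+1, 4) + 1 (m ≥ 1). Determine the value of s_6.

71

C(7, 4) = 35, so s_6 = 71.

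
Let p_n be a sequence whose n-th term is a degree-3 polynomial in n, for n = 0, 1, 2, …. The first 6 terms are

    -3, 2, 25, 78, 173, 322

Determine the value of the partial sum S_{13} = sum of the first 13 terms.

1st diffs: 5, 23, 53, 95, 149.
2nd diffs: 18, 30, 42, 54.
3rd diffs: 12, 12, 12 (constant).
So p_n = 2n^3 + 3n^2 - 3.
Continuing: …, 537, 830, 1213, 1698, …, p_{12} = 3885.
Summing n = 0..12 (13 terms) gives 14079.

14079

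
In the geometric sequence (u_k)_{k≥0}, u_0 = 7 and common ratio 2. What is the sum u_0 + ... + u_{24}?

u_k = 7·2^(k-0).
S = 7·(2^25 - 1)/(2 - 1) = 7·(33554432 - 1)/(1) = 234881017.

234881017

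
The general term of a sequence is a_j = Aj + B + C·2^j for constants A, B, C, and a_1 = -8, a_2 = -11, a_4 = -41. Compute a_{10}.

The three given values yield: A + B + 2C = -8; 2A + B + 4C = -11; 4A + B + 16C = -41.
Subtracting the first from the second: A + 2C = -3.
Subtracting the second from the third: 2A + 12C = -30.
Solving: C = -3, A = 3, then B = -5.
Hence a_{10} = 3·10 + (-5) + (-3)·1024 = -3047.

-3047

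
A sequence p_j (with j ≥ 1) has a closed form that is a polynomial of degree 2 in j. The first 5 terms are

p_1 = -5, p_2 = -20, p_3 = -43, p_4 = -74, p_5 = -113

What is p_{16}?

1st diffs: -15, -23, -31, -39.
2nd diffs: -8, -8, -8 (constant).
Newton forward-difference form: p_j = -5 + (-15)·C(j-1,1) + (-8)·C(j-1,2).
At j = 16: j-1 = 15, so p_{16} = -5 - 225 - 840 = -1070.

-1070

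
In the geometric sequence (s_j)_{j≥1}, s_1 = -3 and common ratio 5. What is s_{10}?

-5859375

s_j = (-3)·5^(j-1).
s_{10} = (-3)·5^9 = -5859375.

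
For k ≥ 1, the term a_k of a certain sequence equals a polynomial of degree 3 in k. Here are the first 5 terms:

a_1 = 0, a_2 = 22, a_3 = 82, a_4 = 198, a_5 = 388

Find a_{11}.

1st diffs: 22, 60, 116, 190.
2nd diffs: 38, 56, 74.
3rd diffs: 18, 18 (constant).
So a_k = 3k^3 + k^2 - 2k - 2.
Evaluating at k = 11 gives a_{11} = 4090.

4090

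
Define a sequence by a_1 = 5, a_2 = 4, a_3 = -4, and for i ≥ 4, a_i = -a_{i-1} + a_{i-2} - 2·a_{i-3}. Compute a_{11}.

-442

a_4 = -2, a_5 = -10, a_6 = 16, a_7 = -22, a_8 = 58, a_9 = -112, a_{10} = 214, a_{11} = -442.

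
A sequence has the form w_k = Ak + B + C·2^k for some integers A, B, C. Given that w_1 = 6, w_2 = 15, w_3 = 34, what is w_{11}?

10226

At k = 1, 2, 3: A + B + 2C = 6; 2A + B + 4C = 15; 3A + B + 8C = 34.
Subtracting the first from the second: A + 2C = 9.
Subtracting the second from the third: A + 4C = 19.
Solving: C = 5, A = -1, then B = -3.
Therefore w_{11} = -11 + (-3) + 5·2048 = 10226.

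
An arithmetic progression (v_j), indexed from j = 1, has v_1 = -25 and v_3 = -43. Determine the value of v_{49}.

Common difference d = (-43 - (-25)) / (3 - 1) = -9.
v_j = -25 + (j - 1)·(-9).
v_{49} = -25 + 48·(-9) = -457.

-457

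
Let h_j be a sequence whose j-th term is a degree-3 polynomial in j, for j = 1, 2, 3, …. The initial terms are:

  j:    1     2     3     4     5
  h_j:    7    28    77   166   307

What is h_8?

1st diffs: 21, 49, 89, 141.
2nd diffs: 28, 40, 52.
3rd diffs: 12, 12 (constant).
Newton forward-difference form: h_j = 7 + 21·C(j-1,1) + 28·C(j-1,2) + 12·C(j-1,3).
At j = 8: j-1 = 7, so h_8 = 7 + 147 + 588 + 420 = 1162.

1162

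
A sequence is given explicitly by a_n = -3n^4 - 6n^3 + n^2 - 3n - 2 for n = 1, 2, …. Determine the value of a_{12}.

-72470

a_{12} = -3·12^4 - 6·12^3 + 1·12^2 - 3·12 - 2 = -72470.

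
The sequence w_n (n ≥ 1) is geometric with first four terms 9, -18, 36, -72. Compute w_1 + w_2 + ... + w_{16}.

Common ratio r = -2.
w_n = 9·(-2)^(n-1).
S = 9·((-2)^16 - 1)/(-2 - 1) = 9·(65536 - 1)/(-3) = -196605.

-196605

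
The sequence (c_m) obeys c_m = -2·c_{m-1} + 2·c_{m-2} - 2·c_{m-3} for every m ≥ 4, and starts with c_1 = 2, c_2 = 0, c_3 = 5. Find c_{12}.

Iterate the recurrence:
c_4 = -14;  c_5 = 38;  c_6 = -114;  c_7 = 332;  c_8 = -968;  c_9 = 2828;  c_{10} = -8256;  c_{11} = 24104;  c_{12} = -70376.

-70376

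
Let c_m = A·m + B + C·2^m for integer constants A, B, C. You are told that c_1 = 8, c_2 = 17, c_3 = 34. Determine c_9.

The three given values yield: A + B + 2C = 8; 2A + B + 4C = 17; 3A + B + 8C = 34.
Subtracting the first from the second: A + 2C = 9.
Subtracting the second from the third: A + 4C = 17.
Solving: C = 4, A = 1, then B = -1.
So c_m = 1·m + (-1) + 4·2^m; at m=9 this is 2056.

2056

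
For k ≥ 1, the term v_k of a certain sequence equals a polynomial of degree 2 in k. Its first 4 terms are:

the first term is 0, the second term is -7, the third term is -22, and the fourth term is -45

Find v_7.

1st diffs: -7, -15, -23.
2nd diffs: -8, -8 (constant).
So v_k = -4k^2 + 5k - 1.
Evaluating at k = 7 gives v_7 = -162.

-162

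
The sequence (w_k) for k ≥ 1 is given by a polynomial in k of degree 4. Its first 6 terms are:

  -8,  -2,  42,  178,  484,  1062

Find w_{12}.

1st diffs: 6, 44, 136, 306, 578.
2nd diffs: 38, 92, 170, 272.
3rd diffs: 54, 78, 102.
4th diffs: 24, 24 (constant).
Newton forward-difference form: w_k = -8 + 6·C(k-1,1) + 38·C(k-1,2) + 54·C(k-1,3) + 24·C(k-1,4).
At k = 12: k-1 = 11, so w_{12} = -8 + 66 + 2090 + 8910 + 7920 = 18978.

18978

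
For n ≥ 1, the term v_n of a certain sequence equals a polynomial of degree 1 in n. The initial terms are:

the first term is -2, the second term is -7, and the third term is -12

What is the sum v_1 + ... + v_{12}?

1st diffs: -5, -5 (constant).
So v_n = -5n + 3.
Continuing: …, -17, -22, -27, -32, …, v_{12} = -57.
Summing n = 1..12 (12 terms) gives -354.

-354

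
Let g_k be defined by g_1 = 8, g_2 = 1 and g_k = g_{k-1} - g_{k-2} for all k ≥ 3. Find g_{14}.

Compute successive terms:
g_3 = -7  g_4 = -8  g_5 = -1  …  g_{11} = -1  g_{12} = 7  g_{13} = 8  g_{14} = 1.

1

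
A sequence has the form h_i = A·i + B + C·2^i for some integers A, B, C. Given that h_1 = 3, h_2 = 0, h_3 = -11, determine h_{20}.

At i = 1, 2, 3: A + B + 2C = 3; 2A + B + 4C = 0; 3A + B + 8C = -11.
Subtracting the first from the second: A + 2C = -3.
Subtracting the second from the third: A + 4C = -11.
Solving: C = -4, A = 5, then B = 6.
Therefore h_{20} = 100 + 6 + (-4)·1048576 = -4194198.

-4194198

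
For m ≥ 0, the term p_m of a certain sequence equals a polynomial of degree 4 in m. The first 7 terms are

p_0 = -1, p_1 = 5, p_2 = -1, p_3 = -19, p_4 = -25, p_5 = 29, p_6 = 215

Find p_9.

1st diffs: 6, -6, -18, -6, 54, 186.
2nd diffs: -12, -12, 12, 60, 132.
3rd diffs: 0, 24, 48, 72.
4th diffs: 24, 24, 24 (constant).
So p_m = m^4 - 6m^3 + 5m^2 + 6m - 1.
Evaluating at m = 9 gives p_9 = 2645.

2645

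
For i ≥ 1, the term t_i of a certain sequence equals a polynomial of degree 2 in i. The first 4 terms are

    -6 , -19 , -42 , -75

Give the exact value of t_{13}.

-822

1st diffs: -13, -23, -33.
2nd diffs: -10, -10 (constant).
Newton forward-difference form: t_i = -6 + (-13)·C(i-1,1) + (-10)·C(i-1,2).
At i = 13: i-1 = 12, so t_{13} = -6 - 156 - 660 = -822.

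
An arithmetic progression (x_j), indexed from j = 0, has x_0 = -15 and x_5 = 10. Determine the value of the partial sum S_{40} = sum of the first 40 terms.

Common difference d = (10 - (-15)) / (5 - 0) = 5.
x_j = -15 + (j - 0)·5.
x_{39} = 180; S = 40·(-15 + 180)/2 = 3300.

3300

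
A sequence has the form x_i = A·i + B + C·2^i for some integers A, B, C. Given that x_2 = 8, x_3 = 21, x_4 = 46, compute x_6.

At i = 2, 3, 4: 2A + B + 4C = 8; 3A + B + 8C = 21; 4A + B + 16C = 46.
Subtracting the first from the second: A + 4C = 13.
Subtracting the second from the third: A + 8C = 25.
Solving: C = 3, A = 1, then B = -6.
So x_i = 1·i + (-6) + 3·2^i; at i=6 this is 192.

192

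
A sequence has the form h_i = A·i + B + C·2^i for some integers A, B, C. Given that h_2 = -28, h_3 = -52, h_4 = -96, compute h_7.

-668

At i = 2, 3, 4: 2A + B + 4C = -28; 3A + B + 8C = -52; 4A + B + 16C = -96.
Subtracting the first from the second: A + 4C = -24.
Subtracting the second from the third: A + 8C = -44.
Solving: C = -5, A = -4, then B = 0.
Hence h_7 = -4·7 + 0 + (-5)·128 = -668.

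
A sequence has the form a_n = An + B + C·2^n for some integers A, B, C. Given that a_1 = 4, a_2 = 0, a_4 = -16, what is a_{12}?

-4112

The three given values yield: A + B + 2C = 4; 2A + B + 4C = 0; 4A + B + 16C = -16.
Subtracting the first from the second: A + 2C = -4.
Subtracting the second from the third: 2A + 12C = -16.
Solving: C = -1, A = -2, then B = 8.
Hence a_{12} = -2·12 + 8 + (-1)·4096 = -4112.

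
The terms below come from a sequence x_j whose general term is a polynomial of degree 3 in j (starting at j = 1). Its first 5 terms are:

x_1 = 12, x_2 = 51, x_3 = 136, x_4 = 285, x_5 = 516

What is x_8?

1881

1st diffs: 39, 85, 149, 231.
2nd diffs: 46, 64, 82.
3rd diffs: 18, 18 (constant).
Newton forward-difference form: x_j = 12 + 39·C(j-1,1) + 46·C(j-1,2) + 18·C(j-1,3).
At j = 8: j-1 = 7, so x_8 = 12 + 273 + 966 + 630 = 1881.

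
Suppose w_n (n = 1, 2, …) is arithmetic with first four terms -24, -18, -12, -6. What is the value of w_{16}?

Common difference d = 6.
w_n = -24 + (n - 1)·6.
w_{16} = -24 + 15·6 = 66.

66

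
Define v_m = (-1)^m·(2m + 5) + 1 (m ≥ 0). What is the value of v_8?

22

(-1)^8 = 1; 2m + 5 at m=8 is 21; so v_8 = 22.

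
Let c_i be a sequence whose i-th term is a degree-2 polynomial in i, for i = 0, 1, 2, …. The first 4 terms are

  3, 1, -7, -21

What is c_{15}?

-657

1st diffs: -2, -8, -14.
2nd diffs: -6, -6 (constant).
Newton forward-difference form: c_i = 3 + (-2)·C(i,1) + (-6)·C(i,2).
At i = 15: i = 15, so c_{15} = 3 - 30 - 630 = -657.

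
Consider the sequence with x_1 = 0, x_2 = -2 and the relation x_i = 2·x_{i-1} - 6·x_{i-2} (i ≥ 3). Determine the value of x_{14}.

Iterate the recurrence:
x_3 = -4  x_4 = 4  x_5 = 32  …  x_{11} = 6080  x_{12} = -1472  x_{13} = -39424  x_{14} = -70016.

-70016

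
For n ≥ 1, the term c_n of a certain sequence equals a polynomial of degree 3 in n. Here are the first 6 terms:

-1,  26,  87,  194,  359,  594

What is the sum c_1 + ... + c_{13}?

20397

1st diffs: 27, 61, 107, 165, 235.
2nd diffs: 34, 46, 58, 70.
3rd diffs: 12, 12, 12 (constant).
Newton forward-difference form: c_n = -1 + 27·C(n-1,1) + 34·C(n-1,2) + 12·C(n-1,3).
Continuing: …, 911, 1322, 1839, 2474, …, c_{13} = 5207.
Summing n = 1..13 (13 terms) gives 20397.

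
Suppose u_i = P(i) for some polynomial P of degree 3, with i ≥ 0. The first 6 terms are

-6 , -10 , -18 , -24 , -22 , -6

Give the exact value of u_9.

318

1st diffs: -4, -8, -6, 2, 16.
2nd diffs: -4, 2, 8, 14.
3rd diffs: 6, 6, 6 (constant).
Newton forward-difference form: u_i = -6 + (-4)·C(i,1) + (-4)·C(i,2) + 6·C(i,3).
At i = 9: i = 9, so u_9 = -6 - 36 - 144 + 504 = 318.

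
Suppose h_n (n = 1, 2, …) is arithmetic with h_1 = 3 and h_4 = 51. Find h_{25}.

387

Common difference d = (51 - 3) / (4 - 1) = 16.
h_n = 3 + (n - 1)·16.
h_{25} = 3 + 24·16 = 387.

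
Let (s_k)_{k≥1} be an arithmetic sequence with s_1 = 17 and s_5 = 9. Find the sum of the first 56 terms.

-2128

Common difference d = (9 - 17) / (5 - 1) = -2.
s_k = 17 + (k - 1)·(-2).
s_{56} = -93; S = 56·(17 + (-93))/2 = -2128.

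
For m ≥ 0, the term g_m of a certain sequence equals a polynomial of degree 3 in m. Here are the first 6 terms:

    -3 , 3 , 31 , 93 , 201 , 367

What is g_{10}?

2487

1st diffs: 6, 28, 62, 108, 166.
2nd diffs: 22, 34, 46, 58.
3rd diffs: 12, 12, 12 (constant).
Newton forward-difference form: g_m = -3 + 6·C(m,1) + 22·C(m,2) + 12·C(m,3).
At m = 10: m = 10, so g_{10} = -3 + 60 + 990 + 1440 = 2487.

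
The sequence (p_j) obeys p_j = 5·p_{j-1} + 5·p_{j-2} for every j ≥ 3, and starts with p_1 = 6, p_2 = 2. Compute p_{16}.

345190781250

Compute successive terms:
p_3 = 40; p_4 = 210; p_5 = 1250; …; p_{13} = 1720593750; p_{14} = 10072531250; p_{15} = 58965625000; p_{16} = 345190781250.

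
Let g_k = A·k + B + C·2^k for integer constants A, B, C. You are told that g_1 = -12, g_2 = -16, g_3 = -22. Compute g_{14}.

-16420

The three given values yield: A + B + 2C = -12; 2A + B + 4C = -16; 3A + B + 8C = -22.
Subtracting the first from the second: A + 2C = -4.
Subtracting the second from the third: A + 4C = -6.
Solving: C = -1, A = -2, then B = -8.
Hence g_{14} = -2·14 + (-8) + (-1)·16384 = -16420.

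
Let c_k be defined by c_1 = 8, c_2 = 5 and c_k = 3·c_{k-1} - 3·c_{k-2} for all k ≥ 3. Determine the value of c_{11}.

Iterate the recurrence:
c_3 = -9; c_4 = -42; c_5 = -99; c_6 = -171; c_7 = -216; c_8 = -135; c_9 = 243; c_{10} = 1134; c_{11} = 2673.

2673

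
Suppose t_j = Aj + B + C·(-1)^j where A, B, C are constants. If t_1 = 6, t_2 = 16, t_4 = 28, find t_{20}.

124

Write the equations: A + B - C = 6; 2A + B + C = 16; 4A + B + C = 28.
Subtracting the first from the second: A + 2C = 10.
Subtracting the second from the third: 2A = 12.
Solving: C = 2, A = 6, then B = 2.
So t_j = 6·j + 2 + 2·(-1)^j; at j=20 this is 124.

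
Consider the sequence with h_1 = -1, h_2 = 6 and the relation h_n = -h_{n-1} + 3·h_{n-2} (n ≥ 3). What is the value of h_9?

Step forward from the initial values:
h_3 = -9;  h_4 = 27;  h_5 = -54;  h_6 = 135;  h_7 = -297;  h_8 = 702;  h_9 = -1593.

-1593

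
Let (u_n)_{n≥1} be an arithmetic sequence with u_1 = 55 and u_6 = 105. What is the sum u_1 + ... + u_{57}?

19095

Common difference d = (105 - 55) / (6 - 1) = 10.
u_n = 55 + (n - 1)·10.
u_{57} = 615; S = 57·(55 + 615)/2 = 19095.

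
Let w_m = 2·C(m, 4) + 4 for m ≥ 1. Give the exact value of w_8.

144

C(8, 4) = 70, so w_8 = 144.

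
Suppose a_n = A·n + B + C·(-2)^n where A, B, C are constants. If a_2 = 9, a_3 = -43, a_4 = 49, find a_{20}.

At n = 2, 3, 4: 2A + B + 4C = 9; 3A + B - 8C = -43; 4A + B + 16C = 49.
Subtracting the first from the second: A - 12C = -52.
Subtracting the second from the third: A + 24C = 92.
Solving: C = 4, A = -4, then B = 1.
Therefore a_{20} = -80 + 1 + 4·1048576 = 4194225.

4194225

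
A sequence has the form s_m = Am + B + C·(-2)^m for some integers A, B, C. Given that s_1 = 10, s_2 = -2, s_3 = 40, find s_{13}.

Write the equations: A + B - 2C = 10; 2A + B + 4C = -2; 3A + B - 8C = 40.
Subtracting the first from the second: A + 6C = -12.
Subtracting the second from the third: A - 12C = 42.
Solving: C = -3, A = 6, then B = -2.
So s_m = 6·m + (-2) + (-3)·(-2)^m; at m=13 this is 24652.

24652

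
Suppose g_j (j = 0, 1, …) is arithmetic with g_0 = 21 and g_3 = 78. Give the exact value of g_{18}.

Common difference d = (78 - 21) / (3 - 0) = 19.
g_j = 21 + (j - 0)·19.
g_{18} = 21 + 18·19 = 363.

363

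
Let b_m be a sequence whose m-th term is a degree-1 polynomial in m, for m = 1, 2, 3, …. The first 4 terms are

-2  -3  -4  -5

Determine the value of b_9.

-10

1st diffs: -1, -1, -1 (constant).
So b_m = -m - 1.
Evaluating at m = 9 gives b_9 = -10.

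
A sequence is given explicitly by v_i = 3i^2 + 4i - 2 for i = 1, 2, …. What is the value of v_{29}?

v_{29} = 3·29^2 + 4·29 - 2 = 2637.

2637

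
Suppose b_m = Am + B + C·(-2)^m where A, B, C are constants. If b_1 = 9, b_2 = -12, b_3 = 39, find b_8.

-1002

The three given values yield: A + B - 2C = 9; 2A + B + 4C = -12; 3A + B - 8C = 39.
Subtracting the first from the second: A + 6C = -21.
Subtracting the second from the third: A - 12C = 51.
Solving: C = -4, A = 3, then B = -2.
So b_m = 3·m + (-2) + (-4)·(-2)^m; at m=8 this is -1002.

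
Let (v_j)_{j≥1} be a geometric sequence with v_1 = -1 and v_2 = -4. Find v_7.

Common ratio r = 4.
v_j = (-1)·4^(j-1).
v_7 = (-1)·4^6 = -4096.

-4096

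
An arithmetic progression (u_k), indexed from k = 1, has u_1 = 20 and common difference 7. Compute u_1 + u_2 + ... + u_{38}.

5681

u_k = 20 + (k - 1)·7.
u_{38} = 279; S = 38·(20 + 279)/2 = 5681.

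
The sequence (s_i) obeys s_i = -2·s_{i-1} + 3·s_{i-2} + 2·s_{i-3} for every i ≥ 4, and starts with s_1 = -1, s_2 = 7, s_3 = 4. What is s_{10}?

1193

Step forward from the initial values:
s_4 = 11;  s_5 = 4;  s_6 = 33;  s_7 = -32;  s_8 = 171;  s_9 = -372;  s_{10} = 1193.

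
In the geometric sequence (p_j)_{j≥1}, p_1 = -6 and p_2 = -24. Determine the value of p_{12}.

Common ratio r = 4.
p_j = (-6)·4^(j-1).
p_{12} = (-6)·4^11 = -25165824.

-25165824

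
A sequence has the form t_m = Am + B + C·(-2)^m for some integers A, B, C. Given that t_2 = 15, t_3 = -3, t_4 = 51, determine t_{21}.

-4194183

Plug in m = 2, 3, 4: 2A + B + 4C = 15; 3A + B - 8C = -3; 4A + B + 16C = 51.
Subtracting the first from the second: A - 12C = -18.
Subtracting the second from the third: A + 24C = 54.
Solving: C = 2, A = 6, then B = -5.
Therefore t_{21} = 126 + (-5) + 2·(-2097152) = -4194183.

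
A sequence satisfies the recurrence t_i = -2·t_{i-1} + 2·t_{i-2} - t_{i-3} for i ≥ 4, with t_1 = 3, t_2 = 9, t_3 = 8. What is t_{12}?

-13796

Applying the relation repeatedly:
t_4 = -1, t_5 = 9, t_6 = -28, t_7 = 75, t_8 = -215, t_9 = 608, t_{10} = -1721, t_{11} = 4873, t_{12} = -13796.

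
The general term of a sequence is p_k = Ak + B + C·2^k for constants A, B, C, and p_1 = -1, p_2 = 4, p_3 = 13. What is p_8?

At k = 1, 2, 3: A + B + 2C = -1; 2A + B + 4C = 4; 3A + B + 8C = 13.
Subtracting the first from the second: A + 2C = 5.
Subtracting the second from the third: A + 4C = 9.
Solving: C = 2, A = 1, then B = -6.
Hence p_8 = 1·8 + (-6) + 2·256 = 514.

514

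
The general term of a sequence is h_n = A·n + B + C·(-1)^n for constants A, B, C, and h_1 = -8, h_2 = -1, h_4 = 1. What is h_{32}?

Write the equations: A + B - C = -8; 2A + B + C = -1; 4A + B + C = 1.
Subtracting the first from the second: A + 2C = 7.
Subtracting the second from the third: 2A = 2.
Solving: C = 3, A = 1, then B = -6.
So h_n = 1·n + (-6) + 3·(-1)^n; at n=32 this is 29.

29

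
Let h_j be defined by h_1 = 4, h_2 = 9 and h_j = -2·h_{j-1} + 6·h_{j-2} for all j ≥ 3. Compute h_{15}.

Iterate the recurrence:
h_3 = 6, h_4 = 42, h_5 = -48, …, h_{12} = 691872, h_{13} = -2516736, h_{14} = 9184704, h_{15} = -33469824.

-33469824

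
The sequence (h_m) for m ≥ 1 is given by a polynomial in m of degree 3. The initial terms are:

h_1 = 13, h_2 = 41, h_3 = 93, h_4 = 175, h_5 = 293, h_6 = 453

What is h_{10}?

1st diffs: 28, 52, 82, 118, 160.
2nd diffs: 24, 30, 36, 42.
3rd diffs: 6, 6, 6 (constant).
Newton forward-difference form: h_m = 13 + 28·C(m-1,1) + 24·C(m-1,2) + 6·C(m-1,3).
At m = 10: m-1 = 9, so h_{10} = 13 + 252 + 864 + 504 = 1633.

1633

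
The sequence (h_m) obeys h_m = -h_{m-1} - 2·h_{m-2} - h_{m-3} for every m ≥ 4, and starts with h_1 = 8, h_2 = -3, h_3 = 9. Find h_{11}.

Applying the relation repeatedly:
h_4 = -11;  h_5 = -4;  h_6 = 17;  h_7 = 2;  h_8 = -32;  h_9 = 11;  h_{10} = 51;  h_{11} = -41.

-41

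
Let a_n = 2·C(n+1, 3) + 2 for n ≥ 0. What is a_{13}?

C(14, 3) = 364, so a_{13} = 730.

730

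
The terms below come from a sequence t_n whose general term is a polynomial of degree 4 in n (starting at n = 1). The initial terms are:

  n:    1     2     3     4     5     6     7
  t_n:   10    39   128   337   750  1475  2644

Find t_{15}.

51740

1st diffs: 29, 89, 209, 413, 725, 1169.
2nd diffs: 60, 120, 204, 312, 444.
3rd diffs: 60, 84, 108, 132.
4th diffs: 24, 24, 24 (constant).
Newton forward-difference form: t_n = 10 + 29·C(n-1,1) + 60·C(n-1,2) + 60·C(n-1,3) + 24·C(n-1,4).
At n = 15: n-1 = 14, so t_{15} = 10 + 406 + 5460 + 21840 + 24024 = 51740.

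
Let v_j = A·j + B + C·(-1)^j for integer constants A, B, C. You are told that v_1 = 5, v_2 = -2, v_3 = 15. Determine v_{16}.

68

Write the equations: A + B - C = 5; 2A + B + C = -2; 3A + B - C = 15.
Subtracting the first from the second: A + 2C = -7.
Subtracting the second from the third: A - 2C = 17.
Solving: C = -6, A = 5, then B = -6.
Therefore v_{16} = 80 + (-6) + (-6)·1 = 68.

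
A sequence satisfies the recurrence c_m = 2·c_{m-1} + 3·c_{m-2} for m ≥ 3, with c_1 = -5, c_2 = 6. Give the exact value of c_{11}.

Compute successive terms:
c_3 = -3; c_4 = 12; c_5 = 15; c_6 = 66; c_7 = 177; c_8 = 552; c_9 = 1635; c_{10} = 4926; c_{11} = 14757.
(Characteristic roots are 3 and -1.)

14757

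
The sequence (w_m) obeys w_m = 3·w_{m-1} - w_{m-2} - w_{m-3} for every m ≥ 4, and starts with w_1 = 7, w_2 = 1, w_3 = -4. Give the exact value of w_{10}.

-5207

Step forward from the initial values:
w_4 = -20, w_5 = -57, w_6 = -147, w_7 = -364, w_8 = -888, w_9 = -2153, w_{10} = -5207.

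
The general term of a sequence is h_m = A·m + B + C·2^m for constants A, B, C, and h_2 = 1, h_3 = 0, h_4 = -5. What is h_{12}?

Write the equations: 2A + B + 4C = 1; 3A + B + 8C = 0; 4A + B + 16C = -5.
Subtracting the first from the second: A + 4C = -1.
Subtracting the second from the third: A + 8C = -5.
Solving: C = -1, A = 3, then B = -1.
Hence h_{12} = 3·12 + (-1) + (-1)·4096 = -4061.

-4061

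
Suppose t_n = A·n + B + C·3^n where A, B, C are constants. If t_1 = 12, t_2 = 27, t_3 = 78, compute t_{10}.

177123

Plug in n = 1, 2, 3: A + B + 3C = 12; 2A + B + 9C = 27; 3A + B + 27C = 78.
Subtracting the first from the second: A + 6C = 15.
Subtracting the second from the third: A + 18C = 51.
Solving: C = 3, A = -3, then B = 6.
Therefore t_{10} = -30 + 6 + 3·59049 = 177123.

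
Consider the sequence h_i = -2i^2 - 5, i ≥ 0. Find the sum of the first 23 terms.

Over i = 0..22: Σi = 253, Σi² = 3795.
Total = (-2)·3795 + (-5)·23 = -7705.

-7705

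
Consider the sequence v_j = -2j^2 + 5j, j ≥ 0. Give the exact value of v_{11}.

v_{11} = -2·11^2 + 5·11 = -187.

-187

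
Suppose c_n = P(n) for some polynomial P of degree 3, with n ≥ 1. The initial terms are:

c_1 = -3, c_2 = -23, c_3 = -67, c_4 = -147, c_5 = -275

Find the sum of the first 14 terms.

-22610

1st diffs: -20, -44, -80, -128.
2nd diffs: -24, -36, -48.
3rd diffs: -12, -12 (constant).
Newton forward-difference form: c_n = -3 + (-20)·C(n-1,1) + (-24)·C(n-1,2) + (-12)·C(n-1,3).
Continuing: …, -463, -723, -1067, -1507, …, c_{14} = -5567.
Summing n = 1..14 (14 terms) gives -22610.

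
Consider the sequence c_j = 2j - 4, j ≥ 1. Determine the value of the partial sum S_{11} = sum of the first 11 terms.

88

Over j = 1..11: Σj = 66.
Total = (2)·66 + (-4)·11 = 88.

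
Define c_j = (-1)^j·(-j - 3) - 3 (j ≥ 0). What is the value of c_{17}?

17

(-1)^17 = -1; -j - 3 at j=17 is -20; so c_{17} = 17.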